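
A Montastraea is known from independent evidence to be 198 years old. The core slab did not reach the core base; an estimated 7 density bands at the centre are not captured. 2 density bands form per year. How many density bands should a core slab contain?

389 density bands

198 years at 2 density bands per year gives 198 × 2 = 396 density bands.
Less the 7 uncaptured density bands: 396 − 7 = 389.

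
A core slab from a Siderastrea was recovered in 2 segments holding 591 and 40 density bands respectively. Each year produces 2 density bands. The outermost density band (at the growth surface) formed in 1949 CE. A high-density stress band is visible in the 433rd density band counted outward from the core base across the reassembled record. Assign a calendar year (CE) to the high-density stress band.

1850 CE

Total density bands = 591 + 40 = 631.
Between density band 433 and the growth surface there are 631 − 433 = 198 density bands.
198 density bands at 2 per year is 198 / 2 = 99 years.
Counting back 99 years from 1949 CE places the high-density stress band in 1949 − 99 = 1850 CE.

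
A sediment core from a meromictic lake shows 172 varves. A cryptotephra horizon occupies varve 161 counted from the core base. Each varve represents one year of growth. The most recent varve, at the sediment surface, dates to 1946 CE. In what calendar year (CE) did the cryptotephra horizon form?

Between varve 161 and the sediment surface there are 172 − 161 = 11 varves.
1946 − 11 = 1935 CE.

1935 CE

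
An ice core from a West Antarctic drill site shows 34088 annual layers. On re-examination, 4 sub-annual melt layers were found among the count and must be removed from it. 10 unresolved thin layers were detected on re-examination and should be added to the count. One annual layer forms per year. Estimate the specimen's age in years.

After corrections the count is 34088 − 4 + 10 = 34094 annual layers.
One annual layer per year makes the duration 34094 years.

34094 years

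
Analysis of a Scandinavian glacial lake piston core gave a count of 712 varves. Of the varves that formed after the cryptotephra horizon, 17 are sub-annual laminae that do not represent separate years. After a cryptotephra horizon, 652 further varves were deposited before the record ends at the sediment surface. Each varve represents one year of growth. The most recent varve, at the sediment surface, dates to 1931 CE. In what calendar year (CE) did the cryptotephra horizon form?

There are 652 varves younger than the cryptotephra horizon.
652 − 17 false = 635 true varves after the cryptotephra horizon.
1931 − 635 = 1296 CE.

1296 CE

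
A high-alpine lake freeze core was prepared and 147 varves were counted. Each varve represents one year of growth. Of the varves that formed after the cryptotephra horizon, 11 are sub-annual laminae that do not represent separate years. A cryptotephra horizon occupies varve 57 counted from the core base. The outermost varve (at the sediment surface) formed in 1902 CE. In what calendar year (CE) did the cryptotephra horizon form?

1823 CE

147 − 57 = 90 varves lie beyond the cryptotephra horizon toward the sediment surface.
90 − 11 false = 79 true varves after the cryptotephra horizon.
1902 − 79 = 1823 CE.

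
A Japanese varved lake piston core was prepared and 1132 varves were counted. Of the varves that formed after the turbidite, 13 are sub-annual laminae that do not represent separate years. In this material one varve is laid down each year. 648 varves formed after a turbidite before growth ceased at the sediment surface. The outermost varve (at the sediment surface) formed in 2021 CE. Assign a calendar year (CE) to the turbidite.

648 varves post-date the turbidite.
648 − 13 false = 635 true varves after the turbidite.
The varve at the sediment surface is 2021 CE, so the turbidite dates to 2021 − 635 = 1386 CE.

1386 CE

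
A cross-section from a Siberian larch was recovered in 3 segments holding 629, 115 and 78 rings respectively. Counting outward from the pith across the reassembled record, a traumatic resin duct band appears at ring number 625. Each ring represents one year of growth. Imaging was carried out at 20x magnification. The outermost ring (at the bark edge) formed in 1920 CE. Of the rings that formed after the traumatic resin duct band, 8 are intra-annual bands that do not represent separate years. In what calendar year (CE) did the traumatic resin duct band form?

1731 CE

Total rings = 629 + 115 + 78 = 822.
The traumatic resin duct band sits at ring 625 from the pith, so 822 − 625 = 197 rings formed after it.
Excluding 8 false rings: 197 − 8 = 189.
Counting back 189 years from 1920 CE places the traumatic resin duct band in 1920 − 189 = 1731 CE.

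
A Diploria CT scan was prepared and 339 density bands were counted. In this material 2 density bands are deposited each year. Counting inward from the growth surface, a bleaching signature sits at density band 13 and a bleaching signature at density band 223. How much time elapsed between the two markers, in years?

Separation: 223 − 13 = 210 density bands.
With 2 density bands per year, 210 / 2 = 105 years.

105 years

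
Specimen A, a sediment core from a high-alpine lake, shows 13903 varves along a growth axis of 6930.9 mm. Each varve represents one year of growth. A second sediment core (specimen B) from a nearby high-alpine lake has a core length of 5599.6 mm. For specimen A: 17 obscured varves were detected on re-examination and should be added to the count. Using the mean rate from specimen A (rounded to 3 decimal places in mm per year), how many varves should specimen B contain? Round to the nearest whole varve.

11244 varves

Specimen A: after corrections the count is 13903 + 17 = 13920 varves.
A: 6930.9 mm over 13920 years gives 6930.9 / 13920 ≈ 0.498 mm/year.
B spans 5599.6 / 0.498 = 11244.18 years ≈ 11244 varves.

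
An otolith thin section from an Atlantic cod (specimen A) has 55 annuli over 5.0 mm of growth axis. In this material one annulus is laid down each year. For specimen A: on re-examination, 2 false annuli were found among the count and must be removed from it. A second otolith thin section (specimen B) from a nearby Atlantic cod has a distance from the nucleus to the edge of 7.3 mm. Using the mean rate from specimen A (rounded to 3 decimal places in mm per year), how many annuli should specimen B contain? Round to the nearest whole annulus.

78 annuli

Specimen A: true annulus count = 55 − 2 = 53.
A: Extension rate ≈ 5.0 / 53 = 0.094 mm per year.
B spans 7.3 / 0.094 = 77.66 years ≈ 78 annuli.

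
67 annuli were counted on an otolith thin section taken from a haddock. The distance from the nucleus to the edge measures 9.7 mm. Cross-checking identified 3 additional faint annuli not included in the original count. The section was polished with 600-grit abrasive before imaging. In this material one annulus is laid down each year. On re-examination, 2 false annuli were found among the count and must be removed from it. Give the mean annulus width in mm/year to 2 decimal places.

0.14 mm/year

True annulus count = 67 − 2 + 3 = 68.
Extension rate ≈ 9.7 / 68 = 0.14 mm/year.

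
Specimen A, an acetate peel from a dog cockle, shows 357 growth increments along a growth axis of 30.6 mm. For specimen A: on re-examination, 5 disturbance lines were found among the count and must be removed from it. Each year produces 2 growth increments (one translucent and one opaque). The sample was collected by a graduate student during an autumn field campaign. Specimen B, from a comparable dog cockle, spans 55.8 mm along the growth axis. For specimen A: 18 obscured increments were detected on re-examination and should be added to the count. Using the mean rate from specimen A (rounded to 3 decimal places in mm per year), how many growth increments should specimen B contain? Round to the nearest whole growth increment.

Specimen A: correcting the raw count gives 357 − 5 + 18 = 370 true growth increments.
Specimen A: dividing by 2 growth increments per year: 370 / 2 = 185 years.
A: 30.6 mm over 185 years gives 30.6 / 185 ≈ 0.165 mm/yr.
For B, 55.8 / 0.165 = 338.18 years; at 2 growth increments per year that is 338.18 × 2 ≈ 676 growth increments.

676 growth increments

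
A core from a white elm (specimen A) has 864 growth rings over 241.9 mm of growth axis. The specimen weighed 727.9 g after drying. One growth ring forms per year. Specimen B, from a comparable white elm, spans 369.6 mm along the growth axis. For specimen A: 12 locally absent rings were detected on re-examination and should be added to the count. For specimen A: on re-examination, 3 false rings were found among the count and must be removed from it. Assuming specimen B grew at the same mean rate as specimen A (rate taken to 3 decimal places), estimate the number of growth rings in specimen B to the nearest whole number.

Specimen A: adjusted count: 864 − 3 + 12 = 873 growth rings.
A: 241.9 mm over 873 years gives 241.9 / 873 ≈ 0.277 mm/year.
B spans 369.6 / 0.277 = 1334.30 years ≈ 1334 growth rings.

1334 growth rings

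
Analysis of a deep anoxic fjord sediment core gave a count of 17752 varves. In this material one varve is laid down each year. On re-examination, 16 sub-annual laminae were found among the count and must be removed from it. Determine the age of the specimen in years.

After corrections the count is 17752 − 16 = 17736 varves.
With a one-to-one varve periodicity this is 17736 years.

17736 years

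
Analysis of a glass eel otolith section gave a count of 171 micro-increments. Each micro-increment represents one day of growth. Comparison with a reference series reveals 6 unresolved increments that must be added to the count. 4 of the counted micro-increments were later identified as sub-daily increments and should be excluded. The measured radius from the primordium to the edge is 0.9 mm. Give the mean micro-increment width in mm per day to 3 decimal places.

Correcting the raw count gives 171 − 4 + 6 = 173 true micro-increments.
Mean rate = 0.9 mm / 173 days ≈ 0.005 mm per day.

0.005 mm per day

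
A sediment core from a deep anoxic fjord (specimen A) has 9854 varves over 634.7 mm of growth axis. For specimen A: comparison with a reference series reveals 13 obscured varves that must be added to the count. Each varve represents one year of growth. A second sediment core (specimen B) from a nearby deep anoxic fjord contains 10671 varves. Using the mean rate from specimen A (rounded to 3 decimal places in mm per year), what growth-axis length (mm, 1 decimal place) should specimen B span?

Specimen A: adjusted count: 9854 + 13 = 9867 varves.
A: Extension rate ≈ 634.7 / 9867 = 0.064 mm/yr.
For B, 0.064 mm/year × 10671 years = 682.9 mm.

682.9 mm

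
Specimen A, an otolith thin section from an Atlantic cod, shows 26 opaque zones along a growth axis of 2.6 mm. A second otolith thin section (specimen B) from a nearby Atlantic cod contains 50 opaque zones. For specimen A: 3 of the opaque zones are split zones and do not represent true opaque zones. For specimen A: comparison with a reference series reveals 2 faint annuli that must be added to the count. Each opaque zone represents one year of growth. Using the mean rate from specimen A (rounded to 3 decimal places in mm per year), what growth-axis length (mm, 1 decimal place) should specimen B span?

Specimen A: correcting the raw count gives 26 − 3 + 2 = 25 true opaque zones.
A: Mean rate = 2.6 mm / 25 years ≈ 0.104 mm/yr.
Length of B = 0.104 × 50 = 5.2 mm.

5.2 mm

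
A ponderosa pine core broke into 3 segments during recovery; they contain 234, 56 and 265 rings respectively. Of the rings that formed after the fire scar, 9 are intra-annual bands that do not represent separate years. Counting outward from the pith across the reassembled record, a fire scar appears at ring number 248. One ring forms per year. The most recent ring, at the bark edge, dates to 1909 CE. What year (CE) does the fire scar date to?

Total rings = 234 + 56 + 265 = 555.
Between ring 248 and the bark edge there are 555 − 248 = 307 rings.
Excluding 9 false rings: 307 − 9 = 298.
1909 − 298 = 1611 CE.

1611 CE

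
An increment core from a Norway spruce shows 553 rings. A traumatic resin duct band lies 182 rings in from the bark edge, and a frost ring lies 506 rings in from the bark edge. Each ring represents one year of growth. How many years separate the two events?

Separation: 506 − 182 = 324 rings.
At one ring per year, 324 years elapsed between them.

324 years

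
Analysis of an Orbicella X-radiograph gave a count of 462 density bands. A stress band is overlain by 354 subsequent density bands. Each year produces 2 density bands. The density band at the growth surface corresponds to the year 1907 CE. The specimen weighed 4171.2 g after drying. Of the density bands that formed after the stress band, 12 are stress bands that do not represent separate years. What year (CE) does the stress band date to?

1736 CE

354 density bands post-date the stress band.
354 − 12 false = 342 true density bands after the stress band.
Dividing by 2 density bands per year: 342 / 2 = 171 years.
1907 − 171 = 1736 CE.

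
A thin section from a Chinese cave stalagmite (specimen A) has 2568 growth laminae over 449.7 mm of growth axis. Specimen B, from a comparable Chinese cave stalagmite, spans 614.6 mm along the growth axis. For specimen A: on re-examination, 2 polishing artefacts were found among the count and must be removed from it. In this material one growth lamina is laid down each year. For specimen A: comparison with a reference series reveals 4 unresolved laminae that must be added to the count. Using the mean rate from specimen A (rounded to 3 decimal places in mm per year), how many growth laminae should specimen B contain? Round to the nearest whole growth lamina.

Specimen A: after corrections the count is 2568 − 2 + 4 = 2570 growth laminae.
A: Mean rate = 449.7 mm / 2570 years ≈ 0.175 mm per year.
B spans 614.6 / 0.175 = 3512.00 years ≈ 3512 growth laminae.

3512 growth laminae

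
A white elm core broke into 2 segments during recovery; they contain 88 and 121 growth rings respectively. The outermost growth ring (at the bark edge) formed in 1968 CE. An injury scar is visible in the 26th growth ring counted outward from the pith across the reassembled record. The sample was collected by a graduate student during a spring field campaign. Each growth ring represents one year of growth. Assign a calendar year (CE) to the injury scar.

Total growth rings = 88 + 121 = 209.
Between growth ring 26 and the bark edge there are 209 − 26 = 183 growth rings.
The growth ring at the bark edge is 1968 CE, so the injury scar dates to 1968 − 183 = 1785 CE.

1785 CE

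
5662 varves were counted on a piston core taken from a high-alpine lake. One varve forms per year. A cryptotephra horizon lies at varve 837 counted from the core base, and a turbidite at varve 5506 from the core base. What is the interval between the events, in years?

4669 years

The two markers are separated by 5506 − 837 = 4669 varves.
At one varve per year, 4669 years elapsed between them.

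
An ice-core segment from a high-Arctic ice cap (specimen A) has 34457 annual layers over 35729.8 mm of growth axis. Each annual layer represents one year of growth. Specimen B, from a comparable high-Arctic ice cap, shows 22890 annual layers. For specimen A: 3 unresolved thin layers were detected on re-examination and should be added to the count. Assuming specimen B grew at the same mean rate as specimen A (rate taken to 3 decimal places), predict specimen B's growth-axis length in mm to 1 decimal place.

23736.9 mm

Specimen A: after corrections the count is 34457 + 3 = 34460 annual layers.
A: Mean rate = 35729.8 mm / 34460 years ≈ 1.037 mm/year.
B's length ≈ 1.037 × 22890 = 23736.9 mm.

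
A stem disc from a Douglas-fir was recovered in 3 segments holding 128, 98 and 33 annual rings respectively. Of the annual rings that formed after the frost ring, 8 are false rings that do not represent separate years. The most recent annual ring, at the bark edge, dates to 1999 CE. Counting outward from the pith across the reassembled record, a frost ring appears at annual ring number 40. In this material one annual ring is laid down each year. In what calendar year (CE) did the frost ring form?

Total annual rings = 128 + 98 + 33 = 259.
259 − 40 = 219 annual rings lie beyond the frost ring toward the bark edge.
Excluding 8 false annual rings: 219 − 8 = 211.
Counting back 211 years from 1999 CE places the frost ring in 1999 − 211 = 1788 CE.

1788 CE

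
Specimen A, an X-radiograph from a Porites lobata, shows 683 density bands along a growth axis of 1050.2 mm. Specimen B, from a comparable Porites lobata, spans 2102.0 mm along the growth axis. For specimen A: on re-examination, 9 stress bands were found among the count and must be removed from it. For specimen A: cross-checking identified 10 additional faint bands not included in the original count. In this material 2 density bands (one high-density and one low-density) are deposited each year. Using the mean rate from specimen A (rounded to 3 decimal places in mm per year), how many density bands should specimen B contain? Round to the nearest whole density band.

1369 density bands

Specimen A: correcting the raw count gives 683 − 9 + 10 = 684 true density bands.
Specimen A: dividing by 2 density bands per year: 684 / 2 = 342 years.
A: 1050.2 mm over 342 years gives 1050.2 / 342 ≈ 3.071 mm per year.
Specimen B: 2102.0 mm / 3.071 mm per year = 684.47 years; at 2 density bands per year that is 684.47 × 2 ≈ 1369 density bands.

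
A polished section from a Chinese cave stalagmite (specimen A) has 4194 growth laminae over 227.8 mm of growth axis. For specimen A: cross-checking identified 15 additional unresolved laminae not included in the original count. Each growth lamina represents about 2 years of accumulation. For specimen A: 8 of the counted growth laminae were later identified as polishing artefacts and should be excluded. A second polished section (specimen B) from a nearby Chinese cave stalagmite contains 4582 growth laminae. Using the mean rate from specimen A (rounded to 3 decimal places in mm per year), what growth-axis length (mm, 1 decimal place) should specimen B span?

247.4 mm

Specimen A: correcting the raw count gives 4194 − 8 + 15 = 4201 true growth laminae.
Specimen A: multiplying by 2 years per growth lamina: 4201 × 2 = 8402 years.
A: Mean rate = 227.8 mm / 8402 years ≈ 0.027 mm/yr.
Specimen B: multiplying by 2 years per growth lamina: 4582 × 2 = 9164 years. For B, 0.027 mm/year × 9164 years = 247.4 mm.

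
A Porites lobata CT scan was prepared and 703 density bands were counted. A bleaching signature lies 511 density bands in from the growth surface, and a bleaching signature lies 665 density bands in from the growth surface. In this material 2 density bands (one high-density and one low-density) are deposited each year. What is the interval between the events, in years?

The two markers are separated by 665 − 511 = 154 density bands.
154 density bands at 2 per year is 154 / 2 = 77 years.

77 yr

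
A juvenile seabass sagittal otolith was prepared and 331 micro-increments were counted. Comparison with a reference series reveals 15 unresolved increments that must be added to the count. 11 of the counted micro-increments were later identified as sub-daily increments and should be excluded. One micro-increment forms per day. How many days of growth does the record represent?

335 days

Adjusted count: 331 − 11 + 15 = 335 micro-increments.
At one micro-increment per day, that is 335 days.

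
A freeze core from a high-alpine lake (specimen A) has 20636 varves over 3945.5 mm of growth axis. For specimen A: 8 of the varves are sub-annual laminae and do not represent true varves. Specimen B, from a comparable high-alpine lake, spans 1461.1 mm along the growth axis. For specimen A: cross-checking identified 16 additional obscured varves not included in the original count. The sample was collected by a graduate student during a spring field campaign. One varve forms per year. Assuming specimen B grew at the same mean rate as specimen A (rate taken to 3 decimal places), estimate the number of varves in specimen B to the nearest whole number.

7650 varves

Specimen A: true varve count = 20636 − 8 + 16 = 20644.
A: Mean rate = 3945.5 mm / 20644 years ≈ 0.191 mm per year.
For B, 1461.1 / 0.191 = 7649.74 years ≈ 7650 varves.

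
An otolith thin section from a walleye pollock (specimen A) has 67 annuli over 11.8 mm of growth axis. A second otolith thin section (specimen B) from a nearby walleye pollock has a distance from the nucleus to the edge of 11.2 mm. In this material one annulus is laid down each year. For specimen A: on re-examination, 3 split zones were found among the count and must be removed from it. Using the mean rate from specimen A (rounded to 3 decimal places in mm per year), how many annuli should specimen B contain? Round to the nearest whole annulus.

Specimen A: correcting the raw count gives 67 − 3 = 64 true annuli.
A: Extension rate ≈ 11.8 / 64 = 0.184 mm/year.
B spans 11.2 / 0.184 = 60.87 years ≈ 61 annuli.

61 annuli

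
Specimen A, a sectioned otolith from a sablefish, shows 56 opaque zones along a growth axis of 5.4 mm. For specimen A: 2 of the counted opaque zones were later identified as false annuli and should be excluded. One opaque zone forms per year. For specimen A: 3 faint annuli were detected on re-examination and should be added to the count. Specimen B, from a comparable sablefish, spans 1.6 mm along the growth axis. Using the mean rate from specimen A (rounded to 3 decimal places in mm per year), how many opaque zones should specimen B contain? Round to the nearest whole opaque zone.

Specimen A: correcting the raw count gives 56 − 2 + 3 = 57 true opaque zones.
A: 5.4 mm over 57 years gives 5.4 / 57 ≈ 0.095 mm/yr.
For B, 1.6 / 0.095 = 16.84 years ≈ 17 opaque zones.

17 opaque zones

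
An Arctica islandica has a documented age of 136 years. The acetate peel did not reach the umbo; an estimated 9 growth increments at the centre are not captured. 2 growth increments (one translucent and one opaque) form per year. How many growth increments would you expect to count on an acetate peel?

Expected growth increments: 136 × 2 = 272.
Less the 9 uncaptured growth increments: 272 − 9 = 263.

263 growth increments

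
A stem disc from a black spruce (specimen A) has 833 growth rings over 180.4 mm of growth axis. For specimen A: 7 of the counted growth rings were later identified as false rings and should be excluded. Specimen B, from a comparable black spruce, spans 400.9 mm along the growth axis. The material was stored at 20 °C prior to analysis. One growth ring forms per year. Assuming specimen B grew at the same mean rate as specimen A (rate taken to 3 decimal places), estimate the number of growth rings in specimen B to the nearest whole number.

1839 growth rings

Specimen A: after corrections the count is 833 − 7 = 826 growth rings.
A: Extension rate ≈ 180.4 / 826 = 0.218 mm per year.
For B, 400.9 / 0.218 = 1838.99 years ≈ 1839 growth rings.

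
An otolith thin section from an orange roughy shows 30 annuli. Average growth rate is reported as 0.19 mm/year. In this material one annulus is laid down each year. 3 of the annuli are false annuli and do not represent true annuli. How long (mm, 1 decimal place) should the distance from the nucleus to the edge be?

Correcting the raw count gives 30 − 3 = 27 true annuli.
Length ≈ 0.19 × 27 = 5.1 mm.

5.1 mm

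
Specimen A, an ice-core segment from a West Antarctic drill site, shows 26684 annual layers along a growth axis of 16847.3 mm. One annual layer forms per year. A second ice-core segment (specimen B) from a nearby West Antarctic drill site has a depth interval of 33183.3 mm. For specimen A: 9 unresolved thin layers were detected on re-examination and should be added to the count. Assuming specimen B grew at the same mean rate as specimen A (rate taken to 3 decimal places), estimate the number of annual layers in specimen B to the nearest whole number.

Specimen A: adjusted count: 26684 + 9 = 26693 annual layers.
A: Extension rate ≈ 16847.3 / 26693 = 0.631 mm/year.
Specimen B: 33183.3 mm / 0.631 mm per year = 52588.43 years ≈ 52588 annual layers.

52588 annual layers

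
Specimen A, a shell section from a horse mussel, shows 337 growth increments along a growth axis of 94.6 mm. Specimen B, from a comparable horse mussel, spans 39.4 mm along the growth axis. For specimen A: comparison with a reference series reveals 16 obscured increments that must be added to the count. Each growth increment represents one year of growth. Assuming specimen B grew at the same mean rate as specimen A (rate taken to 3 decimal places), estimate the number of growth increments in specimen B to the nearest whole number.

Specimen A: correcting the raw count gives 337 + 16 = 353 true growth increments.
A: Extension rate ≈ 94.6 / 353 = 0.268 mm/yr.
For B, 39.4 / 0.268 = 147.01 years ≈ 147 growth increments.

147 growth increments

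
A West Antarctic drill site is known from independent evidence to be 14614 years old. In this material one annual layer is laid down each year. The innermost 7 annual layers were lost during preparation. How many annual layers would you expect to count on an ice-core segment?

At one annual layer per year, 14614 years correspond to 14614 annual layers.
14614 − 7 missed = 14607 annual layers expected in the prepared section.

14607 annual layers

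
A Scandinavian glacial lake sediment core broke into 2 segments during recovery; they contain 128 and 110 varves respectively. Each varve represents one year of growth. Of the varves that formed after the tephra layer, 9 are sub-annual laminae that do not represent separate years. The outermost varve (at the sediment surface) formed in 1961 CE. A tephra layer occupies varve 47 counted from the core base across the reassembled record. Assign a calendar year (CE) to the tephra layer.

1779 CE

Total varves = 128 + 110 = 238.
238 − 47 = 191 varves lie beyond the tephra layer toward the sediment surface.
191 − 9 false = 182 true varves after the tephra layer.
1961 − 182 = 1779 CE.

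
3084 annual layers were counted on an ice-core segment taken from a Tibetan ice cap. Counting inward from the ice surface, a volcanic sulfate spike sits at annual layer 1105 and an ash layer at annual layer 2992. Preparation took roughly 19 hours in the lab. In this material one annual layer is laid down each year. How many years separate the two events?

2992 − 1105 = 1887 annual layers lie between the two events.
One annual layer per year makes the interval 1887 years.

1887 yr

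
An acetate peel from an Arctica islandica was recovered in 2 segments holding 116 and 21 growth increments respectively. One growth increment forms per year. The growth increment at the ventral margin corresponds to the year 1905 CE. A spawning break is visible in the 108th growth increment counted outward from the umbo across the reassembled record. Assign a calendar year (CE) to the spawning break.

Total growth increments = 116 + 21 = 137.
137 − 108 = 29 growth increments lie beyond the spawning break toward the ventral margin.
The growth increment at the ventral margin is 1905 CE, so the spawning break dates to 1905 − 29 = 1876 CE.

1876 CE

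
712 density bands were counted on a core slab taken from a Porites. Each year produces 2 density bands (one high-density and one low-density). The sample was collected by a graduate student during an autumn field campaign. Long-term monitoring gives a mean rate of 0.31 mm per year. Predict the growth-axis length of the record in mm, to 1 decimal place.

110.4 mm

With 2 density bands per year, 712 / 2 = 356 years.
356 years at 0.31 mm/year gives 0.31 × 356 = 110.4 mm.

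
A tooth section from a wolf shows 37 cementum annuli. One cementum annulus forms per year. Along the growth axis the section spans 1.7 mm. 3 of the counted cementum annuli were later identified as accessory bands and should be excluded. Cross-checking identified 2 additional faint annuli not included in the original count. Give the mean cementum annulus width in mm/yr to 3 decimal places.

0.047 mm/yr

Adjusted count: 37 − 3 + 2 = 36 cementum annuli.
1.7 mm over 36 years gives 1.7 / 36 ≈ 0.047 mm/yr.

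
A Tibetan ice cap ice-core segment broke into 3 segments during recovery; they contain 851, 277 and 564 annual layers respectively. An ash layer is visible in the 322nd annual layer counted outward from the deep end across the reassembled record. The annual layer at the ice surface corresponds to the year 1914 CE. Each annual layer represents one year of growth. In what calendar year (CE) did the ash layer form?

544 CE

Total annual layers = 851 + 277 + 564 = 1692.
The ash layer sits at annual layer 322 from the deep end, so 1692 − 322 = 1370 annual layers formed after it.
1914 − 1370 = 544 CE.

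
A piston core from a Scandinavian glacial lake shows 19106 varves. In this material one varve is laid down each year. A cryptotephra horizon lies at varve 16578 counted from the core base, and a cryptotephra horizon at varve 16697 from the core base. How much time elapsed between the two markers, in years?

119 years

Separation: 16697 − 16578 = 119 varves.
That is 119 years at one varve per year.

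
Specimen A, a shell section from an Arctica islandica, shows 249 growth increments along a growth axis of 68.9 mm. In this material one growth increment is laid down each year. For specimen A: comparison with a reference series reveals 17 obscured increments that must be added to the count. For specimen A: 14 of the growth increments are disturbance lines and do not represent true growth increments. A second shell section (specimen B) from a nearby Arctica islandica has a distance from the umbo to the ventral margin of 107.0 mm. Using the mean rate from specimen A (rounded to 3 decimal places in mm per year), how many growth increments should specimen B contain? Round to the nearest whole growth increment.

392 growth increments

Specimen A: true growth increment count = 249 − 14 + 17 = 252.
A: Extension rate ≈ 68.9 / 252 = 0.273 mm per year.
Specimen B: 107.0 mm / 0.273 mm per year = 391.94 years ≈ 392 growth increments.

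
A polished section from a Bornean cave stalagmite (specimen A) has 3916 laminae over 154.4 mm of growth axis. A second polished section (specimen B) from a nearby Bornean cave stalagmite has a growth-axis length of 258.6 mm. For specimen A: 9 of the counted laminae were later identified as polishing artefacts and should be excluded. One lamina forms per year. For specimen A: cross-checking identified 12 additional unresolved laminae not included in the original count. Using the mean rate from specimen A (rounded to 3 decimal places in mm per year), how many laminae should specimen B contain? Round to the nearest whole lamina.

Specimen A: after corrections the count is 3916 − 9 + 12 = 3919 laminae.
A: Extension rate ≈ 154.4 / 3919 = 0.039 mm/year.
For B, 258.6 / 0.039 = 6630.77 years ≈ 6631 laminae.

6631 laminae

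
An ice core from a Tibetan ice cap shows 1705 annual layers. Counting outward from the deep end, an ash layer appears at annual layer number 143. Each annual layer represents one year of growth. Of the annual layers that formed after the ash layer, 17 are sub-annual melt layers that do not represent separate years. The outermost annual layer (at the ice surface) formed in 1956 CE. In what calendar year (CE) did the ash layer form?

The ash layer sits at annual layer 143 from the deep end, so 1705 − 143 = 1562 annual layers formed after it.
1562 − 17 false = 1545 true annual layers after the ash layer.
The annual layer at the ice surface is 1956 CE, so the ash layer dates to 1956 − 1545 = 411 CE.

411 CE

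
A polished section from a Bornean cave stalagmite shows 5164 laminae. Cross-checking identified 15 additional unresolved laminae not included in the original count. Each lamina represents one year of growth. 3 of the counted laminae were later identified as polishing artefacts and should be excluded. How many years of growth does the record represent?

Correcting the raw count gives 5164 − 3 + 15 = 5176 true laminae.
One lamina per year makes the duration 5176 years.

5176 years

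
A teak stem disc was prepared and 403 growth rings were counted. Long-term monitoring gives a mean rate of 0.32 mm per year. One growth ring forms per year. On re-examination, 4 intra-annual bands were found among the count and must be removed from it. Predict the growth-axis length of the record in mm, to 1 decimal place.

127.7 mm

Adjusted count: 403 − 4 = 399 growth rings.
Predicted length = 0.32 mm/year × 399 years = 127.7 mm.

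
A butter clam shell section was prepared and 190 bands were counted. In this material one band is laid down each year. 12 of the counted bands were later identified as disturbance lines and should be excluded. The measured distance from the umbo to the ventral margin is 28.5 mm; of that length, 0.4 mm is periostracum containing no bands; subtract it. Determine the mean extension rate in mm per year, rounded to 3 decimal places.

Correcting the raw count gives 190 − 12 = 178 true bands.
The growth record spans 28.5 − 0.4 = 28.1 mm.
Mean rate = 28.1 mm / 178 years ≈ 0.158 mm per year.

0.158 mm per year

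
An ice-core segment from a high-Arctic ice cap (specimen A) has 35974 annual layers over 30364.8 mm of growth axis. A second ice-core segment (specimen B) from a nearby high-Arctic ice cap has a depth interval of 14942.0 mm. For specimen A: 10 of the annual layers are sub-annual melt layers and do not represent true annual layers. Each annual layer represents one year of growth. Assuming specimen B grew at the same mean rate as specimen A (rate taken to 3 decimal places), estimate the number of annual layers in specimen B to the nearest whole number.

17704 annual layers

Specimen A: after corrections the count is 35974 − 10 = 35964 annual layers.
A: Extension rate ≈ 30364.8 / 35964 = 0.844 mm per year.
For B, 14942.0 / 0.844 = 17703.79 years ≈ 17704 annual layers.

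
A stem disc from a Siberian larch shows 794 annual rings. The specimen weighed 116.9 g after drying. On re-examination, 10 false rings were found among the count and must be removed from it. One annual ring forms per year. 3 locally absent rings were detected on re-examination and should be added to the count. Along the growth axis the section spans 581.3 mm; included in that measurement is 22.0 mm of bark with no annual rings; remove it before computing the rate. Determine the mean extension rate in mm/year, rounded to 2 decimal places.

After corrections the count is 794 − 10 + 3 = 787 annual rings.
The growth record spans 581.3 − 22.0 = 559.3 mm.
Mean rate = 559.3 mm / 787 years ≈ 0.71 mm/year.

0.71 mm/year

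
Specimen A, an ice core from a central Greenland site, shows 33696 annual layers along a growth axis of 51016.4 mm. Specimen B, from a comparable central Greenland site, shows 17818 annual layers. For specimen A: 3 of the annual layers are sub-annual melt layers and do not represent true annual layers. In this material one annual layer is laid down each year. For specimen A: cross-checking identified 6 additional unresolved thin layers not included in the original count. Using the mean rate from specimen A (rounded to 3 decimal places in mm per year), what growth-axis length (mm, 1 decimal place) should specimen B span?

Specimen A: adjusted count: 33696 − 3 + 6 = 33699 annual layers.
A: 51016.4 mm over 33699 years gives 51016.4 / 33699 ≈ 1.514 mm/yr.
For B, 1.514 mm/year × 17818 years = 26976.5 mm.

26976.5 mm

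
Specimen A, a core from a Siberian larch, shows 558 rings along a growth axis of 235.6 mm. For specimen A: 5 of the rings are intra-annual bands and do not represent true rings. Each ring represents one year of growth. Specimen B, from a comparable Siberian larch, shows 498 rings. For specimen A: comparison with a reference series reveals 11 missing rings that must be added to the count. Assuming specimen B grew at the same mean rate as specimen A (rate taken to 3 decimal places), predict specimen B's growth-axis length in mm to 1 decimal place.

208.2 mm

Specimen A: true ring count = 558 − 5 + 11 = 564.
A: 235.6 mm over 564 years gives 235.6 / 564 ≈ 0.418 mm/year.
For B, 0.418 mm/year × 498 years = 208.2 mm.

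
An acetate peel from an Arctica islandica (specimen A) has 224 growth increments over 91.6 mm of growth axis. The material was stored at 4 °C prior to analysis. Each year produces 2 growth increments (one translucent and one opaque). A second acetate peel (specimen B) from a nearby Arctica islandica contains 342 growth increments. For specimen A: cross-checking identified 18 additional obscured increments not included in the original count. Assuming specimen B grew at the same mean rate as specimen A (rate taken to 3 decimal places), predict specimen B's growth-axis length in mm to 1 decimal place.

Specimen A: correcting the raw count gives 224 + 18 = 242 true growth increments.
Specimen A: with 2 growth increments per year, 242 / 2 = 121 years.
A: Extension rate ≈ 91.6 / 121 = 0.757 mm per year.
Specimen B: 342 growth increments at 2 per year is 342 / 2 = 171 years. Length of B = 0.757 × 171 = 129.4 mm.

129.4 mm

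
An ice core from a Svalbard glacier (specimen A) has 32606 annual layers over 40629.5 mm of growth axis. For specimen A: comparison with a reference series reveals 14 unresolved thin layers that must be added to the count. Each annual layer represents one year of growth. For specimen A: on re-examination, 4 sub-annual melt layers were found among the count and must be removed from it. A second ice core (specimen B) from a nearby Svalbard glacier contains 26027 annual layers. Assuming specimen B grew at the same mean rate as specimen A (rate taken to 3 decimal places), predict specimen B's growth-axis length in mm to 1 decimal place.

Specimen A: true annual layer count = 32606 − 4 + 14 = 32616.
A: Mean rate = 40629.5 mm / 32616 years ≈ 1.246 mm/yr.
B's length ≈ 1.246 × 26027 = 32429.6 mm.

32429.6 mm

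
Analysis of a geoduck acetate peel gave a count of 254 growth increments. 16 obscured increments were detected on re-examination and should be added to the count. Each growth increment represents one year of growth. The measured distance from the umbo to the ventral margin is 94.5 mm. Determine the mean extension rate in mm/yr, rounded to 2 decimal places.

0.35 mm/yr

After corrections the count is 254 + 16 = 270 growth increments.
94.5 mm over 270 years gives 94.5 / 270 ≈ 0.35 mm/yr.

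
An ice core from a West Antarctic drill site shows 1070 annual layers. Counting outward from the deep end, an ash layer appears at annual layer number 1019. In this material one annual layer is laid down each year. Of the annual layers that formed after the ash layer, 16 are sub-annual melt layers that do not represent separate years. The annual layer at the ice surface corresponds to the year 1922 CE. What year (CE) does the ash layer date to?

1887 CE

Between annual layer 1019 and the ice surface there are 1070 − 1019 = 51 annual layers.
Removing the 16 false annual layers leaves 51 − 16 = 35 true annual layers beyond the ash layer.
1922 − 35 = 1887 CE.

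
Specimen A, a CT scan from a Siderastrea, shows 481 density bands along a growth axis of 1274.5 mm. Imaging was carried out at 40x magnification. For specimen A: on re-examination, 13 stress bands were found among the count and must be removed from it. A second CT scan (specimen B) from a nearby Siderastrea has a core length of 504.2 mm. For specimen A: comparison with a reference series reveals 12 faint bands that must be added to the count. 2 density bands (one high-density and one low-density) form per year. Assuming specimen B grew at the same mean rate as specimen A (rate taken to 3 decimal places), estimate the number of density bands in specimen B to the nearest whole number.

Specimen A: correcting the raw count gives 481 − 13 + 12 = 480 true density bands.
Specimen A: 480 density bands at 2 per year is 480 / 2 = 240 years.
A: Extension rate ≈ 1274.5 / 240 = 5.310 mm/yr.
For B, 504.2 / 5.310 = 94.95 years; at 2 density bands per year that is 94.95 × 2 ≈ 190 density bands.

190 density bands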